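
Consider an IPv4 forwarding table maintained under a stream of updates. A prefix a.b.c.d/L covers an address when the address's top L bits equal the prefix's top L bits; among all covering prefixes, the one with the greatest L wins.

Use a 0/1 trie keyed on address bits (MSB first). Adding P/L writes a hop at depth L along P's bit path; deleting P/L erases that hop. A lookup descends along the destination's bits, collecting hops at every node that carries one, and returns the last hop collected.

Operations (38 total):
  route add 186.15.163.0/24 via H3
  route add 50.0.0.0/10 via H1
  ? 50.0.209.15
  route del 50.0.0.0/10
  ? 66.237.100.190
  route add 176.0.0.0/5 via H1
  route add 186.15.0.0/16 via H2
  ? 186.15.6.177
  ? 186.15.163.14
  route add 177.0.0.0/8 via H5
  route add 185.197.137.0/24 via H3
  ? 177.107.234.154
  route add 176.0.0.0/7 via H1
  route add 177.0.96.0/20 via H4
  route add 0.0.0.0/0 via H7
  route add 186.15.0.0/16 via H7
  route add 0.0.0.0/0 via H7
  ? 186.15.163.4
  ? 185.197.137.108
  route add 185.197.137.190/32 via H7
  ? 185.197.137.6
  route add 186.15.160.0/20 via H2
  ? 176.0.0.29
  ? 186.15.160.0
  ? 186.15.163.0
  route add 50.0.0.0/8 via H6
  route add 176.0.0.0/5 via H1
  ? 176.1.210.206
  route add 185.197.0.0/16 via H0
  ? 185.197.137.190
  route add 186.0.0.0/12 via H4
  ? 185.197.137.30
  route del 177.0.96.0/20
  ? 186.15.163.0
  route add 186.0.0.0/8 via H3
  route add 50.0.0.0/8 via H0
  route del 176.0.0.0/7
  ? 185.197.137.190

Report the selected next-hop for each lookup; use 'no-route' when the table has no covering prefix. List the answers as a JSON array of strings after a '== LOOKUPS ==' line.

Process each operation:
  + 186.15.163.0/24 (H3) depth=24
  + 50.0.0.0/10 (H1) depth=10
  ? 50.0.209.15  path d0:-→d1:-→d2:-→d3:-→d4:-→d5:-→d6:-→d7:-→d8:-→d9:-→d10:H1  best=H1
  del 50.0.0.0/10 (clear depth 10)
  ? 66.237.100.190  path d0:-→d1:-  best=no-route
  + 176.0.0.0/5 (H1) depth=5
  + 186.15.0.0/16 (H2) depth=16
  ? 186.15.6.177  path d0:-→d1:-→d2:-→d3:-→d4:-→d5:-→d6:-→d7:-→d8:-→d9:-→d10:-→d11:-→d12:-→d13:-→d14:-→d15:-→d16:H2  best=H2
  ? 186.15.163.14  path d0:-→d1:-→d2:-→d3:-→d4:-→d5:-→d6:-→d7:-→d8:-→d9:-→d10:-→d11:-→d12:-→d13:-→d14:-→d15:-→d16:H2→d17:-→d18:-→d19:-→d20:-→d21:-→d22:-→d23:-→d24:H3  best=H3
  + 177.0.0.0/8 (H5) depth=8
  + 185.197.137.0/24 (H3) depth=24
  ? 177.107.234.154  path d0:-→d1:-→d2:-→d3:-→d4:-→d5:H1→d6:-→d7:-→d8:H5  best=H5
  + 176.0.0.0/7 (H1) depth=7
  + 177.0.96.0/20 (H4) depth=20
  + 0.0.0.0/0 (H7) depth=0
  + 186.15.0.0/16 (H7) depth=16
  + 0.0.0.0/0 (H7) depth=0
  ? 186.15.163.4  path d0:H7→d1:-→d2:-→d3:-→d4:-→d5:-→d6:-→d7:-→d8:-→d9:-→d10:-→d11:-→d12:-→d13:-→d14:-→d15:-→d16:H7→d17:-→d18:-→d19:-→d20:-→d21:-→d22:-→d23:-→d24:H3  best=H3
  ? 185.197.137.108  path d0:H7→d1:-→d2:-→d3:-→d4:-→d5:-→d6:-→d7:-→d8:-→d9:-→d10:-→d11:-→d12:-→d13:-→d14:-→d15:-→d16:-→d17:-→d18:-→d19:-→d20:-→d21:-→d22:-→d23:-→d24:H3  best=H3
  + 185.197.137.190/32 (H7) depth=32
  ? 185.197.137.6  path d0:H7→d1:-→d2:-→d3:-→d4:-→d5:-→d6:-→d7:-→d8:-→d9:-→d10:-→d11:-→d12:-→d13:-→d14:-→d15:-→d16:-→d17:-→d18:-→d19:-→d20:-→d21:-→d22:-→d23:-→d24:H3  best=H3
  + 186.15.160.0/20 (H2) depth=20
  ? 176.0.0.29  path d0:H7→d1:-→d2:-→d3:-→d4:-→d5:H1→d6:-→d7:H1  best=H1
  ? 186.15.160.0  path d0:H7→d1:-→d2:-→d3:-→d4:-→d5:-→d6:-→d7:-→d8:-→d9:-→d10:-→d11:-→d12:-→d13:-→d14:-→d15:-→d16:H7→d17:-→d18:-→d19:-→d20:H2→d21:-→d22:-  best=H2
  ? 186.15.163.0  path d0:H7→d1:-→d2:-→d3:-→d4:-→d5:-→d6:-→d7:-→d8:-→d9:-→d10:-→d11:-→d12:-→d13:-→d14:-→d15:-→d16:H7→d17:-→d18:-→d19:-→d20:H2→d21:-→d22:-→d23:-→d24:H3  best=H3
  + 50.0.0.0/8 (H6) depth=8
  + 176.0.0.0/5 (H1) depth=5
  ? 176.1.210.206  path d0:H7→d1:-→d2:-→d3:-→d4:-→d5:H1→d6:-→d7:H1  best=H1
  + 185.197.0.0/16 (H0) depth=16
  ? 185.197.137.190  path d0:H7→d1:-→d2:-→d3:-→d4:-→d5:-→d6:-→d7:-→d8:-→d9:-→d10:-→d11:-→d12:-→d13:-→d14:-→d15:-→d16:H0→d17:-→d18:-→d19:-→d20:-→d21:-→d22:-→d23:-→d24:H3→d25:-→d26:-→d27:-→d28:-→d29:-→d30:-→d31:-→d32:H7  best=H7
  + 186.0.0.0/12 (H4) depth=12
  ? 185.197.137.30  path d0:H7→d1:-→d2:-→d3:-→d4:-→d5:-→d6:-→d7:-→d8:-→d9:-→d10:-→d11:-→d12:-→d13:-→d14:-→d15:-→d16:H0→d17:-→d18:-→d19:-→d20:-→d21:-→d22:-→d23:-→d24:H3  best=H3
  del 177.0.96.0/20 (clear depth 20)
  ? 186.15.163.0  path d0:H7→d1:-→d2:-→d3:-→d4:-→d5:-→d6:-→d7:-→d8:-→d9:-→d10:-→d11:-→d12:H4→d13:-→d14:-→d15:-→d16:H7→d17:-→d18:-→d19:-→d20:H2→d21:-→d22:-→d23:-→d24:H3  best=H3
  + 186.0.0.0/8 (H3) depth=8
  + 50.0.0.0/8 (H0) depth=8
  del 176.0.0.0/7 (clear depth 7)
  ? 185.197.137.190  path d0:H7→d1:-→d2:-→d3:-→d4:-→d5:-→d6:-→d7:-→d8:-→d9:-→d10:-→d11:-→d12:-→d13:-→d14:-→d15:-→d16:H0→d17:-→d18:-→d19:-→d20:-→d21:-→d22:-→d23:-→d24:H3→d25:-→d26:-→d27:-→d28:-→d29:-→d30:-→d31:-→d32:H7  best=H7

== LOOKUPS ==
["H1","no-route","H2","H3","H5","H3","H3","H3","H1","H2","H3","H1","H7","H3","H3","H7"]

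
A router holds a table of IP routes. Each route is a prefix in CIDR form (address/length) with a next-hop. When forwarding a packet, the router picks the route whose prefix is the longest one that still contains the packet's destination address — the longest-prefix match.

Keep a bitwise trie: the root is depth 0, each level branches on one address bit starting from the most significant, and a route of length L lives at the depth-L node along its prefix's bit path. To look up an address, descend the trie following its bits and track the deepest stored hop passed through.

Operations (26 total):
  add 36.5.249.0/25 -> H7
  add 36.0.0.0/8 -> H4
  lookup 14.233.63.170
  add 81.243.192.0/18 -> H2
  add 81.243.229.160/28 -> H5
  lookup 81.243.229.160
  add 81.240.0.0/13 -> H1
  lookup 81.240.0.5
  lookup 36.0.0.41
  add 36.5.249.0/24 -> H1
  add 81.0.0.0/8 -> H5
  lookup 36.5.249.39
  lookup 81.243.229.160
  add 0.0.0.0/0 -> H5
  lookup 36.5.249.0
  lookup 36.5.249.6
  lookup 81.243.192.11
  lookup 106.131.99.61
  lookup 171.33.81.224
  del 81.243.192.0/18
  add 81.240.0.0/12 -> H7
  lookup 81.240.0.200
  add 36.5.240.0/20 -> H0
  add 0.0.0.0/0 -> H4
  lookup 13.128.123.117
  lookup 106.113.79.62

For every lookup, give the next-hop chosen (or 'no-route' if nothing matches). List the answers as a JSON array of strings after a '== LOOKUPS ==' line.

Apply in order:
  + 36.5.249.0/25 (H7) depth=25
  + 36.0.0.0/8 (H4) depth=8
  lookup 14.233.63.170: bits 00 walk d0:-→d1:-→d2:- -> no-route
  + 81.243.192.0/18 (H2) depth=18
  + 81.243.229.160/28 (H5) depth=28
  lookup 81.243.229.160: bits 0101000111110011111001011010 walk d0:-→d1:-→d2:-→d3:-→d4:-→d5:-→d6:-→d7:-→d8:-→d9:-→d10:-→d11:-→d12:-→d13:-→d14:-→d15:-→d16:-→d17:-→d18:H2→d19:-→d20:-→d21:-→d22:-→d23:-→d24:-→d25:-→d26:-→d27:-→d28:H5 -> H5
  + 81.240.0.0/13 (H1) depth=13
  lookup 81.240.0.5: bits 01010001111100 walk d0:-→d1:-→d2:-→d3:-→d4:-→d5:-→d6:-→d7:-→d8:-→d9:-→d10:-→d11:-→d12:-→d13:H1→d14:- -> H1
  lookup 36.0.0.41: bits 0010010000000 walk d0:-→d1:-→d2:-→d3:-→d4:-→d5:-→d6:-→d7:-→d8:H4→d9:-→d10:-→d11:-→d12:-→d13:- -> H4
  + 36.5.249.0/24 (H1) depth=24
  + 81.0.0.0/8 (H5) depth=8
  lookup 36.5.249.39: bits 0010010000000101111110010 walk d0:-→d1:-→d2:-→d3:-→d4:-→d5:-→d6:-→d7:-→d8:H4→d9:-→d10:-→d11:-→d12:-→d13:-→d14:-→d15:-→d16:-→d17:-→d18:-→d19:-→d20:-→d21:-→d22:-→d23:-→d24:H1→d25:H7 -> H7
  lookup 81.243.229.160: bits 0101000111110011111001011010 walk d0:-→d1:-→d2:-→d3:-→d4:-→d5:-→d6:-→d7:-→d8:H5→d9:-→d10:-→d11:-→d12:-→d13:H1→d14:-→d15:-→d16:-→d17:-→d18:H2→d19:-→d20:-→d21:-→d22:-→d23:-→d24:-→d25:-→d26:-→d27:-→d28:H5 -> H5
  + 0.0.0.0/0 (H5) depth=0
  lookup 36.5.249.0: bits 0010010000000101111110010 walk d0:H5→d1:-→d2:-→d3:-→d4:-→d5:-→d6:-→d7:-→d8:H4→d9:-→d10:-→d11:-→d12:-→d13:-→d14:-→d15:-→d16:-→d17:-→d18:-→d19:-→d20:-→d21:-→d22:-→d23:-→d24:H1→d25:H7 -> H7
  lookup 36.5.249.6: bits 0010010000000101111110010 walk d0:H5→d1:-→d2:-→d3:-→d4:-→d5:-→d6:-→d7:-→d8:H4→d9:-→d10:-→d11:-→d12:-→d13:-→d14:-→d15:-→d16:-→d17:-→d18:-→d19:-→d20:-→d21:-→d22:-→d23:-→d24:H1→d25:H7 -> H7
  lookup 81.243.192.11: bits 010100011111001111 walk d0:H5→d1:-→d2:-→d3:-→d4:-→d5:-→d6:-→d7:-→d8:H5→d9:-→d10:-→d11:-→d12:-→d13:H1→d14:-→d15:-→d16:-→d17:-→d18:H2 -> H2
  lookup 106.131.99.61: bits 01 walk d0:H5→d1:-→d2:- -> H5
  lookup 171.33.81.224: bits ε walk d0:H5 -> H5
  - 81.243.192.0/18 clear@18
  + 81.240.0.0/12 (H7) depth=12
  lookup 81.240.0.200: bits 01010001111100 walk d0:H5→d1:-→d2:-→d3:-→d4:-→d5:-→d6:-→d7:-→d8:H5→d9:-→d10:-→d11:-→d12:H7→d13:H1→d14:- -> H1
  + 36.5.240.0/20 (H0) depth=20
  + 0.0.0.0/0 (H4) depth=0
  lookup 13.128.123.117: bits 00 walk d0:H4→d1:-→d2:- -> H4
  lookup 106.113.79.62: bits 01 walk d0:H4→d1:-→d2:- -> H4

== LOOKUPS ==
["no-route","H5","H1","H4","H7","H5","H7","H7","H2","H5","H5","H1","H4","H4"]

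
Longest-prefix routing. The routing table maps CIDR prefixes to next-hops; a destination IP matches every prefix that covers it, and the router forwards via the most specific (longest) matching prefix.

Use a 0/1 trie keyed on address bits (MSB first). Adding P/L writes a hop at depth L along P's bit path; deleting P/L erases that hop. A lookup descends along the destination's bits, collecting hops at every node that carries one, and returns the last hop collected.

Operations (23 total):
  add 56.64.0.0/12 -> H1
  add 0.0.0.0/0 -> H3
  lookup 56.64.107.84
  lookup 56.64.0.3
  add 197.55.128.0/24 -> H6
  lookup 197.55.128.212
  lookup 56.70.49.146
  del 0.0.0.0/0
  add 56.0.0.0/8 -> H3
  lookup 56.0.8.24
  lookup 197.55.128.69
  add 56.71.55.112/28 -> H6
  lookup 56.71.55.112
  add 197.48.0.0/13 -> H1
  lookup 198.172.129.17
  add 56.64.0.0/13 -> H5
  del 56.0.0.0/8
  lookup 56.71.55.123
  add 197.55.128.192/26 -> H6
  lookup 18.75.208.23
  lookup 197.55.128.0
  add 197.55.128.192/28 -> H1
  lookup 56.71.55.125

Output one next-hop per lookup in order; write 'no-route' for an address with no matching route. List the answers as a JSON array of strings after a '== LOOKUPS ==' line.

Process each operation:
  add 56.64.0.0/12 -> H1 at depth 12
  add 0.0.0.0/0 -> H3 at depth 0
  lookup 56.64.107.84: bits 001110000100 walk d0:H3→d1:-→d2:-→d3:-→d4:-→d5:-→d6:-→d7:-→d8:-→d9:-→d10:-→d11:-→d12:H1 -> H1
  lookup 56.64.0.3: bits 001110000100 walk d0:H3→d1:-→d2:-→d3:-→d4:-→d5:-→d6:-→d7:-→d8:-→d9:-→d10:-→d11:-→d12:H1 -> H1
  add 197.55.128.0/24 -> H6 at depth 24
  lookup 197.55.128.212: bits 110001010011011110000000 walk d0:H3→d1:-→d2:-→d3:-→d4:-→d5:-→d6:-→d7:-→d8:-→d9:-→d10:-→d11:-→d12:-→d13:-→d14:-→d15:-→d16:-→d17:-→d18:-→d19:-→d20:-→d21:-→d22:-→d23:-→d24:H6 -> H6
  lookup 56.70.49.146: bits 001110000100 walk d0:H3→d1:-→d2:-→d3:-→d4:-→d5:-→d6:-→d7:-→d8:-→d9:-→d10:-→d11:-→d12:H1 -> H1
  - 0.0.0.0/0 clear@0
  add 56.0.0.0/8 -> H3 at depth 8
  lookup 56.0.8.24: bits 001110000 walk d0:-→d1:-→d2:-→d3:-→d4:-→d5:-→d6:-→d7:-→d8:H3→d9:- -> H3
  lookup 197.55.128.69: bits 110001010011011110000000 walk d0:-→d1:-→d2:-→d3:-→d4:-→d5:-→d6:-→d7:-→d8:-→d9:-→d10:-→d11:-→d12:-→d13:-→d14:-→d15:-→d16:-→d17:-→d18:-→d19:-→d20:-→d21:-→d22:-→d23:-→d24:H6 -> H6
  add 56.71.55.112/28 -> H6 at depth 28
  lookup 56.71.55.112: bits 0011100001000111001101110111 walk d0:-→d1:-→d2:-→d3:-→d4:-→d5:-→d6:-→d7:-→d8:H3→d9:-→d10:-→d11:-→d12:H1→d13:-→d14:-→d15:-→d16:-→d17:-→d18:-→d19:-→d20:-→d21:-→d22:-→d23:-→d24:-→d25:-→d26:-→d27:-→d28:H6 -> H6
  add 197.48.0.0/13 -> H1 at depth 13
  lookup 198.172.129.17: bits 110001 walk d0:-→d1:-→d2:-→d3:-→d4:-→d5:-→d6:- -> no-route
  add 56.64.0.0/13 -> H5 at depth 13
  - 56.0.0.0/8 clear@8
  lookup 56.71.55.123: bits 0011100001000111001101110111 walk d0:-→d1:-→d2:-→d3:-→d4:-→d5:-→d6:-→d7:-→d8:-→d9:-→d10:-→d11:-→d12:H1→d13:H5→d14:-→d15:-→d16:-→d17:-→d18:-→d19:-→d20:-→d21:-→d22:-→d23:-→d24:-→d25:-→d26:-→d27:-→d28:H6 -> H6
  add 197.55.128.192/26 -> H6 at depth 26
  lookup 18.75.208.23: bits 00 walk d0:-→d1:-→d2:- -> no-route
  lookup 197.55.128.0: bits 110001010011011110000000 walk d0:-→d1:-→d2:-→d3:-→d4:-→d5:-→d6:-→d7:-→d8:-→d9:-→d10:-→d11:-→d12:-→d13:H1→d14:-→d15:-→d16:-→d17:-→d18:-→d19:-→d20:-→d21:-→d22:-→d23:-→d24:H6 -> H6
  add 197.55.128.192/28 -> H1 at depth 28
  lookup 56.71.55.125: bits 0011100001000111001101110111 walk d0:-→d1:-→d2:-→d3:-→d4:-→d5:-→d6:-→d7:-→d8:-→d9:-→d10:-→d11:-→d12:H1→d13:H5→d14:-→d15:-→d16:-→d17:-→d18:-→d19:-→d20:-→d21:-→d22:-→d23:-→d24:-→d25:-→d26:-→d27:-→d28:H6 -> H6

== LOOKUPS ==
["H1","H1","H6","H1","H3","H6","H6","no-route","H6","no-route","H6","H6"]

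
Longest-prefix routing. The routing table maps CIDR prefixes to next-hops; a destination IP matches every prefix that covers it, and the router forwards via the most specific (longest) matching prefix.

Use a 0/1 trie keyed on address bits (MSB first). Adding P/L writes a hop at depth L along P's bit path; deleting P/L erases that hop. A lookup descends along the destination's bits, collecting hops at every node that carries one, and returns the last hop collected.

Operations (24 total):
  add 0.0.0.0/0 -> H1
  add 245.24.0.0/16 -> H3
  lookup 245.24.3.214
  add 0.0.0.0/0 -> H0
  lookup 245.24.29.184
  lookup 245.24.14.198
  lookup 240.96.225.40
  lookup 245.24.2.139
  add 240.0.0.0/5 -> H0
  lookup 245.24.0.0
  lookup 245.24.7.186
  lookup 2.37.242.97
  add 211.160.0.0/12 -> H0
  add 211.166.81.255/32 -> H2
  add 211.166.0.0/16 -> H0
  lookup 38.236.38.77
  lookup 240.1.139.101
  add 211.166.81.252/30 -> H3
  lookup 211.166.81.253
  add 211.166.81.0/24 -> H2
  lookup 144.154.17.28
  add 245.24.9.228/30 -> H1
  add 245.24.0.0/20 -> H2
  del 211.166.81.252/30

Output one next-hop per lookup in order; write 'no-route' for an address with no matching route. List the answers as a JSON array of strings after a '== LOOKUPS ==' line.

Apply in order:
  + 0.0.0.0/0 (H1) depth=0
  + 245.24.0.0/16 (H3) depth=16
  Q 245.24.3.214: descend 1111010100011000 ; hops seen [H1,H3] ; pick H3
  + 0.0.0.0/0 (H0) depth=0
  Q 245.24.29.184: descend 1111010100011000 ; hops seen [H0,H3] ; pick H3
  Q 245.24.14.198: descend 1111010100011000 ; hops seen [H0,H3] ; pick H3
  Q 240.96.225.40: descend 11110 ; hops seen [H0] ; pick H0
  Q 245.24.2.139: descend 1111010100011000 ; hops seen [H0,H3] ; pick H3
  + 240.0.0.0/5 (H0) depth=5
  Q 245.24.0.0: descend 1111010100011000 ; hops seen [H0,H0,H3] ; pick H3
  Q 245.24.7.186: descend 1111010100011000 ; hops seen [H0,H0,H3] ; pick H3
  Q 2.37.242.97: descend ε ; hops seen [H0] ; pick H0
  + 211.160.0.0/12 (H0) depth=12
  + 211.166.81.255/32 (H2) depth=32
  + 211.166.0.0/16 (H0) depth=16
  Q 38.236.38.77: descend ε ; hops seen [H0] ; pick H0
  Q 240.1.139.101: descend 11110 ; hops seen [H0,H0] ; pick H0
  + 211.166.81.252/30 (H3) depth=30
  Q 211.166.81.253: descend 110100111010011001010001111111 ; hops seen [H0,H0,H0,H3] ; pick H3
  + 211.166.81.0/24 (H2) depth=24
  Q 144.154.17.28: descend 1 ; hops seen [H0] ; pick H0
  + 245.24.9.228/30 (H1) depth=30
  + 245.24.0.0/20 (H2) depth=20
  - 211.166.81.252/30 clear@30

== LOOKUPS ==
["H3","H3","H3","H0","H3","H3","H3","H0","H0","H0","H3","H0"]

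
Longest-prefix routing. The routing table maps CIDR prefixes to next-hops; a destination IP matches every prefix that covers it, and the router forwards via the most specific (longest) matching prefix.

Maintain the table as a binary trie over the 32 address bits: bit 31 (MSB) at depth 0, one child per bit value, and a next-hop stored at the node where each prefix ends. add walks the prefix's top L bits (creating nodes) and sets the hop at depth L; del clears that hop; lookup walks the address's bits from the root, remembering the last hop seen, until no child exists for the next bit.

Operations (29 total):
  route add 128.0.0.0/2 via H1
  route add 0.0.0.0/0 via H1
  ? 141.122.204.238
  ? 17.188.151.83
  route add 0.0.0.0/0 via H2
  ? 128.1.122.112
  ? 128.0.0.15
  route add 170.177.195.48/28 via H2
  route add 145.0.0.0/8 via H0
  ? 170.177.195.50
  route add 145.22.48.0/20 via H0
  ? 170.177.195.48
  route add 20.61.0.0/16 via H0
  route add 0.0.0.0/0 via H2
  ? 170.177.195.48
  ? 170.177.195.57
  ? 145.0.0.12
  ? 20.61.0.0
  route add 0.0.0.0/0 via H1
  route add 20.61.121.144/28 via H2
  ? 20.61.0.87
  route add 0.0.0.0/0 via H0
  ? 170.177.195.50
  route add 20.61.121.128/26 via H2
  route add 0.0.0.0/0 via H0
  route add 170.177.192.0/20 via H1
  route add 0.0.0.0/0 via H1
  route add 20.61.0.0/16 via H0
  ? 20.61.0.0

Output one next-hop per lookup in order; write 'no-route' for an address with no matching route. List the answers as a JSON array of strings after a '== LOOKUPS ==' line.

Trace:
  add 128.0.0.0/2 -> H1 at depth 2
  add 0.0.0.0/0 -> H1 at depth 0
  ? 141.122.204.238  path d0:H1→d1:-→d2:H1  best=H1
  ? 17.188.151.83  path d0:H1  best=H1
  add 0.0.0.0/0 -> H2 at depth 0
  ? 128.1.122.112  path d0:H2→d1:-→d2:H1  best=H1
  ? 128.0.0.15  path d0:H2→d1:-→d2:H1  best=H1
  add 170.177.195.48/28 -> H2 at depth 28
  add 145.0.0.0/8 -> H0 at depth 8
  ? 170.177.195.50  path d0:H2→d1:-→d2:H1→d3:-→d4:-→d5:-→d6:-→d7:-→d8:-→d9:-→d10:-→d11:-→d12:-→d13:-→d14:-→d15:-→d16:-→d17:-→d18:-→d19:-→d20:-→d21:-→d22:-→d23:-→d24:-→d25:-→d26:-→d27:-→d28:H2  best=H2
  add 145.22.48.0/20 -> H0 at depth 20
  ? 170.177.195.48  path d0:H2→d1:-→d2:H1→d3:-→d4:-→d5:-→d6:-→d7:-→d8:-→d9:-→d10:-→d11:-→d12:-→d13:-→d14:-→d15:-→d16:-→d17:-→d18:-→d19:-→d20:-→d21:-→d22:-→d23:-→d24:-→d25:-→d26:-→d27:-→d28:H2  best=H2
  add 20.61.0.0/16 -> H0 at depth 16
  add 0.0.0.0/0 -> H2 at depth 0
  ? 170.177.195.48  path d0:H2→d1:-→d2:H1→d3:-→d4:-→d5:-→d6:-→d7:-→d8:-→d9:-→d10:-→d11:-→d12:-→d13:-→d14:-→d15:-→d16:-→d17:-→d18:-→d19:-→d20:-→d21:-→d22:-→d23:-→d24:-→d25:-→d26:-→d27:-→d28:H2  best=H2
  ? 170.177.195.57  path d0:H2→d1:-→d2:H1→d3:-→d4:-→d5:-→d6:-→d7:-→d8:-→d9:-→d10:-→d11:-→d12:-→d13:-→d14:-→d15:-→d16:-→d17:-→d18:-→d19:-→d20:-→d21:-→d22:-→d23:-→d24:-→d25:-→d26:-→d27:-→d28:H2  best=H2
  ? 145.0.0.12  path d0:H2→d1:-→d2:H1→d3:-→d4:-→d5:-→d6:-→d7:-→d8:H0→d9:-→d10:-→d11:-  best=H0
  ? 20.61.0.0  path d0:H2→d1:-→d2:-→d3:-→d4:-→d5:-→d6:-→d7:-→d8:-→d9:-→d10:-→d11:-→d12:-→d13:-→d14:-→d15:-→d16:H0  best=H0
  add 0.0.0.0/0 -> H1 at depth 0
  add 20.61.121.144/28 -> H2 at depth 28
  ? 20.61.0.87  path d0:H1→d1:-→d2:-→d3:-→d4:-→d5:-→d6:-→d7:-→d8:-→d9:-→d10:-→d11:-→d12:-→d13:-→d14:-→d15:-→d16:H0→d17:-  best=H0
  add 0.0.0.0/0 -> H0 at depth 0
  ? 170.177.195.50  path d0:H0→d1:-→d2:H1→d3:-→d4:-→d5:-→d6:-→d7:-→d8:-→d9:-→d10:-→d11:-→d12:-→d13:-→d14:-→d15:-→d16:-→d17:-→d18:-→d19:-→d20:-→d21:-→d22:-→d23:-→d24:-→d25:-→d26:-→d27:-→d28:H2  best=H2
  add 20.61.121.128/26 -> H2 at depth 26
  add 0.0.0.0/0 -> H0 at depth 0
  add 170.177.192.0/20 -> H1 at depth 20
  add 0.0.0.0/0 -> H1 at depth 0
  add 20.61.0.0/16 -> H0 at depth 16
  ? 20.61.0.0  path d0:H1→d1:-→d2:-→d3:-→d4:-→d5:-→d6:-→d7:-→d8:-→d9:-→d10:-→d11:-→d12:-→d13:-→d14:-→d15:-→d16:H0→d17:-  best=H0

== LOOKUPS ==
["H1","H1","H1","H1","H2","H2","H2","H2","H0","H0","H0","H2","H0"]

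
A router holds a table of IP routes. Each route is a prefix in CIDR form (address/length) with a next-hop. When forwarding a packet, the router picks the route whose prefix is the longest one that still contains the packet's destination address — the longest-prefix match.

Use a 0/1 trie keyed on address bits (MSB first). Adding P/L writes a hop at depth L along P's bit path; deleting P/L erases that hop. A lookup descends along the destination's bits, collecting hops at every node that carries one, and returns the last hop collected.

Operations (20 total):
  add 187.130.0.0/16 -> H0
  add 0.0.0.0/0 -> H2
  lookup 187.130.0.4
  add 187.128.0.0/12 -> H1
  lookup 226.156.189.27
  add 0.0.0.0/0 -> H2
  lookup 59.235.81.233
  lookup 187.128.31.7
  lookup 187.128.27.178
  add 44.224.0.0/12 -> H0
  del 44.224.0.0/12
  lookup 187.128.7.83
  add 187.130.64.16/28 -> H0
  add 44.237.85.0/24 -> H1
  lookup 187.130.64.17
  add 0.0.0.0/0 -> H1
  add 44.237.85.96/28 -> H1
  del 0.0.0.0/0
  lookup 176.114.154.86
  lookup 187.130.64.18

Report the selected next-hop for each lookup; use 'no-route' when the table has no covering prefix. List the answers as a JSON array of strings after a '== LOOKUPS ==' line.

Trace:
  add 187.130.0.0/16 -> H0 at depth 16
  add 0.0.0.0/0 -> H2 at depth 0
  Q 187.130.0.4: descend 1011101110000010 ; hops seen [H2,H0] ; pick H0
  add 187.128.0.0/12 -> H1 at depth 12
  Q 226.156.189.27: descend 1 ; hops seen [H2] ; pick H2
  add 0.0.0.0/0 -> H2 at depth 0
  Q 59.235.81.233: descend ε ; hops seen [H2] ; pick H2
  Q 187.128.31.7: descend 10111011100000 ; hops seen [H2,H1] ; pick H1
  Q 187.128.27.178: descend 10111011100000 ; hops seen [H2,H1] ; pick H1
  add 44.224.0.0/12 -> H0 at depth 12
  - 44.224.0.0/12 clear@12
  Q 187.128.7.83: descend 10111011100000 ; hops seen [H2,H1] ; pick H1
  add 187.130.64.16/28 -> H0 at depth 28
  add 44.237.85.0/24 -> H1 at depth 24
  Q 187.130.64.17: descend 1011101110000010010000000001 ; hops seen [H2,H1,H0,H0] ; pick H0
  add 0.0.0.0/0 -> H1 at depth 0
  add 44.237.85.96/28 -> H1 at depth 28
  - 0.0.0.0/0 clear@0
  Q 176.114.154.86: descend 1011 ; hops seen [∅] ; pick no-route
  Q 187.130.64.18: descend 1011101110000010010000000001 ; hops seen [H1,H0,H0] ; pick H0

== LOOKUPS ==
["H0","H2","H2","H1","H1","H1","H0","no-route","H0"]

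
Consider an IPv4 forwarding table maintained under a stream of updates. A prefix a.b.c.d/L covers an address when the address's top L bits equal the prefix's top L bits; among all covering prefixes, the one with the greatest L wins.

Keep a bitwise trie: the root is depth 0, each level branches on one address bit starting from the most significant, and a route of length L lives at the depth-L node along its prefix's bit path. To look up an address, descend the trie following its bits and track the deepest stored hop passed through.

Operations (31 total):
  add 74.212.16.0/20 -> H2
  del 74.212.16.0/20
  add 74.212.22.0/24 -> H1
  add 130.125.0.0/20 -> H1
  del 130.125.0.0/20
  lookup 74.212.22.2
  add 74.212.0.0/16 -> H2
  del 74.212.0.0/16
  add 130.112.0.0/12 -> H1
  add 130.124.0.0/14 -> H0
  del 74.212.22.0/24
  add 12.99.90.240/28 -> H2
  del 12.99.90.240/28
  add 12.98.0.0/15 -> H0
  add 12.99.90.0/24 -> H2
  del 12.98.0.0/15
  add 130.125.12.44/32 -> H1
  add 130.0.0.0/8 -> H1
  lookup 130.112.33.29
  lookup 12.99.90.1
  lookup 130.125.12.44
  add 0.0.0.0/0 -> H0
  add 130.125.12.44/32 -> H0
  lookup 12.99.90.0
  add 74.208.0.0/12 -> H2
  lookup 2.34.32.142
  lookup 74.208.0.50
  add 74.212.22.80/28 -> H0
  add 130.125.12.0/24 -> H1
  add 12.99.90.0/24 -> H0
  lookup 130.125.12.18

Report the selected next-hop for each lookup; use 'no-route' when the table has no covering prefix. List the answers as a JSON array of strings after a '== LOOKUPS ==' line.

Process each operation:
  + 74.212.16.0/20 (H2) depth=20
  del 74.212.16.0/20 (clear depth 20)
  + 74.212.22.0/24 (H1) depth=24
  + 130.125.0.0/20 (H1) depth=20
  del 130.125.0.0/20 (clear depth 20)
  lookup 74.212.22.2: bits 010010101101010000010110 walk d0:-→d1:-→d2:-→d3:-→d4:-→d5:-→d6:-→d7:-→d8:-→d9:-→d10:-→d11:-→d12:-→d13:-→d14:-→d15:-→d16:-→d17:-→d18:-→d19:-→d20:-→d21:-→d22:-→d23:-→d24:H1 -> H1
  + 74.212.0.0/16 (H2) depth=16
  del 74.212.0.0/16 (clear depth 16)
  + 130.112.0.0/12 (H1) depth=12
  + 130.124.0.0/14 (H0) depth=14
  del 74.212.22.0/24 (clear depth 24)
  + 12.99.90.240/28 (H2) depth=28
  del 12.99.90.240/28 (clear depth 28)
  + 12.98.0.0/15 (H0) depth=15
  + 12.99.90.0/24 (H2) depth=24
  del 12.98.0.0/15 (clear depth 15)
  + 130.125.12.44/32 (H1) depth=32
  + 130.0.0.0/8 (H1) depth=8
  lookup 130.112.33.29: bits 100000100111 walk d0:-→d1:-→d2:-→d3:-→d4:-→d5:-→d6:-→d7:-→d8:H1→d9:-→d10:-→d11:-→d12:H1 -> H1
  lookup 12.99.90.1: bits 000011000110001101011010 walk d0:-→d1:-→d2:-→d3:-→d4:-→d5:-→d6:-→d7:-→d8:-→d9:-→d10:-→d11:-→d12:-→d13:-→d14:-→d15:-→d16:-→d17:-→d18:-→d19:-→d20:-→d21:-→d22:-→d23:-→d24:H2 -> H2
  lookup 130.125.12.44: bits 10000010011111010000110000101100 walk d0:-→d1:-→d2:-→d3:-→d4:-→d5:-→d6:-→d7:-→d8:H1→d9:-→d10:-→d11:-→d12:H1→d13:-→d14:H0→d15:-→d16:-→d17:-→d18:-→d19:-→d20:-→d21:-→d22:-→d23:-→d24:-→d25:-→d26:-→d27:-→d28:-→d29:-→d30:-→d31:-→d32:H1 -> H1
  + 0.0.0.0/0 (H0) depth=0
  + 130.125.12.44/32 (H0) depth=32
  lookup 12.99.90.0: bits 000011000110001101011010 walk d0:H0→d1:-→d2:-→d3:-→d4:-→d5:-→d6:-→d7:-→d8:-→d9:-→d10:-→d11:-→d12:-→d13:-→d14:-→d15:-→d16:-→d17:-→d18:-→d19:-→d20:-→d21:-→d22:-→d23:-→d24:H2 -> H2
  + 74.208.0.0/12 (H2) depth=12
  lookup 2.34.32.142: bits 0000 walk d0:H0→d1:-→d2:-→d3:-→d4:- -> H0
  lookup 74.208.0.50: bits 0100101011010 walk d0:H0→d1:-→d2:-→d3:-→d4:-→d5:-→d6:-→d7:-→d8:-→d9:-→d10:-→d11:-→d12:H2→d13:- -> H2
  + 74.212.22.80/28 (H0) depth=28
  + 130.125.12.0/24 (H1) depth=24
  + 12.99.90.0/24 (H0) depth=24
  lookup 130.125.12.18: bits 10000010011111010000110000 walk d0:H0→d1:-→d2:-→d3:-→d4:-→d5:-→d6:-→d7:-→d8:H1→d9:-→d10:-→d11:-→d12:H1→d13:-→d14:H0→d15:-→d16:-→d17:-→d18:-→d19:-→d20:-→d21:-→d22:-→d23:-→d24:H1→d25:-→d26:- -> H1

== LOOKUPS ==
["H1","H1","H2","H1","H2","H0","H2","H1"]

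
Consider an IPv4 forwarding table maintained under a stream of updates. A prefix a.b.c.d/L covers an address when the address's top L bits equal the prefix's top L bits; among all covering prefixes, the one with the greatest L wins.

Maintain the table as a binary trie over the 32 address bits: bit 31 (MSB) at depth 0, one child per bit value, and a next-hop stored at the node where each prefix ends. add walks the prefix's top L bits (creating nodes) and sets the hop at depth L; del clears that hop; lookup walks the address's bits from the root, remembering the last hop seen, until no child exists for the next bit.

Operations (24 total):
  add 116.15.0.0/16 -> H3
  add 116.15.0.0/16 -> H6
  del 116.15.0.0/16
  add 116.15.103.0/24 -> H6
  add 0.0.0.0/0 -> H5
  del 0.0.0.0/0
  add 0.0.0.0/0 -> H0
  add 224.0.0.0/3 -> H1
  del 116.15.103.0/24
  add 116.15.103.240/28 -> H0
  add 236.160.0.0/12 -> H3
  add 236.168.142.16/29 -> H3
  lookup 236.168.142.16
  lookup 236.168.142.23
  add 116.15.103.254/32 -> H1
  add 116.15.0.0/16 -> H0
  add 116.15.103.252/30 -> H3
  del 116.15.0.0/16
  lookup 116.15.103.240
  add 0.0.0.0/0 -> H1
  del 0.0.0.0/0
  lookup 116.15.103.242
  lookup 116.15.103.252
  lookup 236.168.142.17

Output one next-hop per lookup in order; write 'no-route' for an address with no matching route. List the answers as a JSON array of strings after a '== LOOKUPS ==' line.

Apply in order:
  add 116.15.0.0/16 -> H3 at depth 16
  add 116.15.0.0/16 -> H6 at depth 16
  del 116.15.0.0/16 (clear depth 16)
  add 116.15.103.0/24 -> H6 at depth 24
  add 0.0.0.0/0 -> H5 at depth 0
  del 0.0.0.0/0 (clear depth 0)
  add 0.0.0.0/0 -> H0 at depth 0
  add 224.0.0.0/3 -> H1 at depth 3
  del 116.15.103.0/24 (clear depth 24)
  add 116.15.103.240/28 -> H0 at depth 28
  add 236.160.0.0/12 -> H3 at depth 12
  add 236.168.142.16/29 -> H3 at depth 29
  lookup 236.168.142.16: bits 11101100101010001000111000010 walk d0:H0→d1:-→d2:-→d3:H1→d4:-→d5:-→d6:-→d7:-→d8:-→d9:-→d10:-→d11:-→d12:H3→d13:-→d14:-→d15:-→d16:-→d17:-→d18:-→d19:-→d20:-→d21:-→d22:-→d23:-→d24:-→d25:-→d26:-→d27:-→d28:-→d29:H3 -> H3
  lookup 236.168.142.23: bits 11101100101010001000111000010 walk d0:H0→d1:-→d2:-→d3:H1→d4:-→d5:-→d6:-→d7:-→d8:-→d9:-→d10:-→d11:-→d12:H3→d13:-→d14:-→d15:-→d16:-→d17:-→d18:-→d19:-→d20:-→d21:-→d22:-→d23:-→d24:-→d25:-→d26:-→d27:-→d28:-→d29:H3 -> H3
  add 116.15.103.254/32 -> H1 at depth 32
  add 116.15.0.0/16 -> H0 at depth 16
  add 116.15.103.252/30 -> H3 at depth 30
  del 116.15.0.0/16 (clear depth 16)
  lookup 116.15.103.240: bits 0111010000001111011001111111 walk d0:H0→d1:-→d2:-→d3:-→d4:-→d5:-→d6:-→d7:-→d8:-→d9:-→d10:-→d11:-→d12:-→d13:-→d14:-→d15:-→d16:-→d17:-→d18:-→d19:-→d20:-→d21:-→d22:-→d23:-→d24:-→d25:-→d26:-→d27:-→d28:H0 -> H0
  add 0.0.0.0/0 -> H1 at depth 0
  del 0.0.0.0/0 (clear depth 0)
  lookup 116.15.103.242: bits 0111010000001111011001111111 walk d0:-→d1:-→d2:-→d3:-→d4:-→d5:-→d6:-→d7:-→d8:-→d9:-→d10:-→d11:-→d12:-→d13:-→d14:-→d15:-→d16:-→d17:-→d18:-→d19:-→d20:-→d21:-→d22:-→d23:-→d24:-→d25:-→d26:-→d27:-→d28:H0 -> H0
  lookup 116.15.103.252: bits 011101000000111101100111111111 walk d0:-→d1:-→d2:-→d3:-→d4:-→d5:-→d6:-→d7:-→d8:-→d9:-→d10:-→d11:-→d12:-→d13:-→d14:-→d15:-→d16:-→d17:-→d18:-→d19:-→d20:-→d21:-→d22:-→d23:-→d24:-→d25:-→d26:-→d27:-→d28:H0→d29:-→d30:H3 -> H3
  lookup 236.168.142.17: bits 11101100101010001000111000010 walk d0:-→d1:-→d2:-→d3:H1→d4:-→d5:-→d6:-→d7:-→d8:-→d9:-→d10:-→d11:-→d12:H3→d13:-→d14:-→d15:-→d16:-→d17:-→d18:-→d19:-→d20:-→d21:-→d22:-→d23:-→d24:-→d25:-→d26:-→d27:-→d28:-→d29:H3 -> H3

== LOOKUPS ==
["H3","H3","H0","H0","H3","H3"]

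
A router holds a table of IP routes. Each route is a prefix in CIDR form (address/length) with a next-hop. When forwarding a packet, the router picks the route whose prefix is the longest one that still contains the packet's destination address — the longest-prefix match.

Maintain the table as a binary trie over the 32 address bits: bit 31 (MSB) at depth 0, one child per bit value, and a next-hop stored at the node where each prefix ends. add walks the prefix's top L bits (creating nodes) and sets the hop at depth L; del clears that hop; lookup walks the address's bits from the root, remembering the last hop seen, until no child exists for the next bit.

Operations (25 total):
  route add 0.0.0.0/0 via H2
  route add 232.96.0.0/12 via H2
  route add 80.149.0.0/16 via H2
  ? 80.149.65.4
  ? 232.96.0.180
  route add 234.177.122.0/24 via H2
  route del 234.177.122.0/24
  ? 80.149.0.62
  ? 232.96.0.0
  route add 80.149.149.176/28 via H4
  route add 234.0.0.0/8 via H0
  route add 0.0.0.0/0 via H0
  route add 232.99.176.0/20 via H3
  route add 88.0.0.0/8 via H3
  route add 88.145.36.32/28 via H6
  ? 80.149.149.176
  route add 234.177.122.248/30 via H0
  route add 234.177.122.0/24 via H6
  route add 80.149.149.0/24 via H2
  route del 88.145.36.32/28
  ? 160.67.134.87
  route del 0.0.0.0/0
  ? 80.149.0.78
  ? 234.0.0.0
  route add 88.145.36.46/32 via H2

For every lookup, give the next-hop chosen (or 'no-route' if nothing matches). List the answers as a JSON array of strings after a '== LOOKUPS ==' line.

Apply in order:
  add 0.0.0.0/0 -> H2 at depth 0
  add 232.96.0.0/12 -> H2 at depth 12
  add 80.149.0.0/16 -> H2 at depth 16
  lookup 80.149.65.4: bits 0101000010010101 walk d0:H2→d1:-→d2:-→d3:-→d4:-→d5:-→d6:-→d7:-→d8:-→d9:-→d10:-→d11:-→d12:-→d13:-→d14:-→d15:-→d16:H2 -> H2
  lookup 232.96.0.180: bits 111010000110 walk d0:H2→d1:-→d2:-→d3:-→d4:-→d5:-→d6:-→d7:-→d8:-→d9:-→d10:-→d11:-→d12:H2 -> H2
  add 234.177.122.0/24 -> H2 at depth 24
  - 234.177.122.0/24 clear@24
  lookup 80.149.0.62: bits 0101000010010101 walk d0:H2→d1:-→d2:-→d3:-→d4:-→d5:-→d6:-→d7:-→d8:-→d9:-→d10:-→d11:-→d12:-→d13:-→d14:-→d15:-→d16:H2 -> H2
  lookup 232.96.0.0: bits 111010000110 walk d0:H2→d1:-→d2:-→d3:-→d4:-→d5:-→d6:-→d7:-→d8:-→d9:-→d10:-→d11:-→d12:H2 -> H2
  add 80.149.149.176/28 -> H4 at depth 28
  add 234.0.0.0/8 -> H0 at depth 8
  add 0.0.0.0/0 -> H0 at depth 0
  add 232.99.176.0/20 -> H3 at depth 20
  add 88.0.0.0/8 -> H3 at depth 8
  add 88.145.36.32/28 -> H6 at depth 28
  lookup 80.149.149.176: bits 0101000010010101100101011011 walk d0:H0→d1:-→d2:-→d3:-→d4:-→d5:-→d6:-→d7:-→d8:-→d9:-→d10:-→d11:-→d12:-→d13:-→d14:-→d15:-→d16:H2→d17:-→d18:-→d19:-→d20:-→d21:-→d22:-→d23:-→d24:-→d25:-→d26:-→d27:-→d28:H4 -> H4
  add 234.177.122.248/30 -> H0 at depth 30
  add 234.177.122.0/24 -> H6 at depth 24
  add 80.149.149.0/24 -> H2 at depth 24
  - 88.145.36.32/28 clear@28
  lookup 160.67.134.87: bits 1 walk d0:H0→d1:- -> H0
  - 0.0.0.0/0 clear@0
  lookup 80.149.0.78: bits 0101000010010101 walk d0:-→d1:-→d2:-→d3:-→d4:-→d5:-→d6:-→d7:-→d8:-→d9:-→d10:-→d11:-→d12:-→d13:-→d14:-→d15:-→d16:H2 -> H2
  lookup 234.0.0.0: bits 11101010 walk d0:-→d1:-→d2:-→d3:-→d4:-→d5:-→d6:-→d7:-→d8:H0 -> H0
  add 88.145.36.46/32 -> H2 at depth 32

== LOOKUPS ==
["H2","H2","H2","H2","H4","H0","H2","H0"]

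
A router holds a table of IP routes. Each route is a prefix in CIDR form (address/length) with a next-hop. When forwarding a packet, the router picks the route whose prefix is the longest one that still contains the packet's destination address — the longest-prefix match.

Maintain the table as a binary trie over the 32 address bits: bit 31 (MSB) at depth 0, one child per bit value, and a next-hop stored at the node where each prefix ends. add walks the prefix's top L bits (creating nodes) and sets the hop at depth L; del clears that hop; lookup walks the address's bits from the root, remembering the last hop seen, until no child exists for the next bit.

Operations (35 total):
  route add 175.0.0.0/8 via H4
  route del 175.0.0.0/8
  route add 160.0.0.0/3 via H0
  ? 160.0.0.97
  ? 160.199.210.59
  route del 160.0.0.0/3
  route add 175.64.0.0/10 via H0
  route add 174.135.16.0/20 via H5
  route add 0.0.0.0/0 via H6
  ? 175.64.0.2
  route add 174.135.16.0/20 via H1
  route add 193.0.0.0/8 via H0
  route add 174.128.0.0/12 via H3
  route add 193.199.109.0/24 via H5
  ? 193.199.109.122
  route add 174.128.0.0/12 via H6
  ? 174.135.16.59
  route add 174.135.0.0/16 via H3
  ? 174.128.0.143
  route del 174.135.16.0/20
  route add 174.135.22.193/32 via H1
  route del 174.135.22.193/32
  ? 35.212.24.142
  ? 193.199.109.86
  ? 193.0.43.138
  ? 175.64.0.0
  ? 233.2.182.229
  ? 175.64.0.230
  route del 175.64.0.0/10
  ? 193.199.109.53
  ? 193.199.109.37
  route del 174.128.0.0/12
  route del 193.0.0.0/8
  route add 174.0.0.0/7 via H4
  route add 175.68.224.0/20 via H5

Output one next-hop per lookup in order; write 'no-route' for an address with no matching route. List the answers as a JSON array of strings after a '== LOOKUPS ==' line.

Apply in order:
  add 175.0.0.0/8 -> H4 at depth 8
  - 175.0.0.0/8 clear@8
  add 160.0.0.0/3 -> H0 at depth 3
  Q 160.0.0.97: descend 1010 ; hops seen [H0] ; pick H0
  Q 160.199.210.59: descend 1010 ; hops seen [H0] ; pick H0
  - 160.0.0.0/3 clear@3
  add 175.64.0.0/10 -> H0 at depth 10
  add 174.135.16.0/20 -> H5 at depth 20
  add 0.0.0.0/0 -> H6 at depth 0
  Q 175.64.0.2: descend 1010111101 ; hops seen [H6,H0] ; pick H0
  add 174.135.16.0/20 -> H1 at depth 20
  add 193.0.0.0/8 -> H0 at depth 8
  add 174.128.0.0/12 -> H3 at depth 12
  add 193.199.109.0/24 -> H5 at depth 24
  Q 193.199.109.122: descend 110000011100011101101101 ; hops seen [H6,H0,H5] ; pick H5
  add 174.128.0.0/12 -> H6 at depth 12
  Q 174.135.16.59: descend 10101110100001110001 ; hops seen [H6,H6,H1] ; pick H1
  add 174.135.0.0/16 -> H3 at depth 16
  Q 174.128.0.143: descend 1010111010000 ; hops seen [H6,H6] ; pick H6
  - 174.135.16.0/20 clear@20
  add 174.135.22.193/32 -> H1 at depth 32
  - 174.135.22.193/32 clear@32
  Q 35.212.24.142: descend ε ; hops seen [H6] ; pick H6
  Q 193.199.109.86: descend 110000011100011101101101 ; hops seen [H6,H0,H5] ; pick H5
  Q 193.0.43.138: descend 11000001 ; hops seen [H6,H0] ; pick H0
  Q 175.64.0.0: descend 1010111101 ; hops seen [H6,H0] ; pick H0
  Q 233.2.182.229: descend 11 ; hops seen [H6] ; pick H6
  Q 175.64.0.230: descend 1010111101 ; hops seen [H6,H0] ; pick H0
  - 175.64.0.0/10 clear@10
  Q 193.199.109.53: descend 110000011100011101101101 ; hops seen [H6,H0,H5] ; pick H5
  Q 193.199.109.37: descend 110000011100011101101101 ; hops seen [H6,H0,H5] ; pick H5
  - 174.128.0.0/12 clear@12
  - 193.0.0.0/8 clear@8
  add 174.0.0.0/7 -> H4 at depth 7
  add 175.68.224.0/20 -> H5 at depth 20

== LOOKUPS ==
["H0","H0","H0","H5","H1","H6","H6","H5","H0","H0","H6","H0","H5","H5"]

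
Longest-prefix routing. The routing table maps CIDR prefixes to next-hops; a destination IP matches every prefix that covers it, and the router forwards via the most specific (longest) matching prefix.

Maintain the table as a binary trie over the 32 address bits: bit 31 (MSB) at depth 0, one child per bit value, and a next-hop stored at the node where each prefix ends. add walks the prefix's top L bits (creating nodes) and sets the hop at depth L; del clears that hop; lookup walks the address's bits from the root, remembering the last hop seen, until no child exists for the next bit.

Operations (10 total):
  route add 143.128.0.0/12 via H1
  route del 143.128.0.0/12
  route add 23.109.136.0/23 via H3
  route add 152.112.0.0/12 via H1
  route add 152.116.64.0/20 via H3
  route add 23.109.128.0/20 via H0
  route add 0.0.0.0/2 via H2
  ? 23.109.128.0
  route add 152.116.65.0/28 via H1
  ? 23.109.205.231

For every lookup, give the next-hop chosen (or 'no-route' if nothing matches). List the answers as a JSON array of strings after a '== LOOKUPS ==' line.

Process each operation:
  + 143.128.0.0/12 (H1) depth=12
  del 143.128.0.0/12 (clear depth 12)
  + 23.109.136.0/23 (H3) depth=23
  + 152.112.0.0/12 (H1) depth=12
  + 152.116.64.0/20 (H3) depth=20
  + 23.109.128.0/20 (H0) depth=20
  + 0.0.0.0/2 (H2) depth=2
  lookup 23.109.128.0: bits 00010111011011011000 walk d0:-→d1:-→d2:H2→d3:-→d4:-→d5:-→d6:-→d7:-→d8:-→d9:-→d10:-→d11:-→d12:-→d13:-→d14:-→d15:-→d16:-→d17:-→d18:-→d19:-→d20:H0 -> H0
  + 152.116.65.0/28 (H1) depth=28
  lookup 23.109.205.231: bits 00010111011011011 walk d0:-→d1:-→d2:H2→d3:-→d4:-→d5:-→d6:-→d7:-→d8:-→d9:-→d10:-→d11:-→d12:-→d13:-→d14:-→d15:-→d16:-→d17:- -> H2

== LOOKUPS ==
["H0","H2"]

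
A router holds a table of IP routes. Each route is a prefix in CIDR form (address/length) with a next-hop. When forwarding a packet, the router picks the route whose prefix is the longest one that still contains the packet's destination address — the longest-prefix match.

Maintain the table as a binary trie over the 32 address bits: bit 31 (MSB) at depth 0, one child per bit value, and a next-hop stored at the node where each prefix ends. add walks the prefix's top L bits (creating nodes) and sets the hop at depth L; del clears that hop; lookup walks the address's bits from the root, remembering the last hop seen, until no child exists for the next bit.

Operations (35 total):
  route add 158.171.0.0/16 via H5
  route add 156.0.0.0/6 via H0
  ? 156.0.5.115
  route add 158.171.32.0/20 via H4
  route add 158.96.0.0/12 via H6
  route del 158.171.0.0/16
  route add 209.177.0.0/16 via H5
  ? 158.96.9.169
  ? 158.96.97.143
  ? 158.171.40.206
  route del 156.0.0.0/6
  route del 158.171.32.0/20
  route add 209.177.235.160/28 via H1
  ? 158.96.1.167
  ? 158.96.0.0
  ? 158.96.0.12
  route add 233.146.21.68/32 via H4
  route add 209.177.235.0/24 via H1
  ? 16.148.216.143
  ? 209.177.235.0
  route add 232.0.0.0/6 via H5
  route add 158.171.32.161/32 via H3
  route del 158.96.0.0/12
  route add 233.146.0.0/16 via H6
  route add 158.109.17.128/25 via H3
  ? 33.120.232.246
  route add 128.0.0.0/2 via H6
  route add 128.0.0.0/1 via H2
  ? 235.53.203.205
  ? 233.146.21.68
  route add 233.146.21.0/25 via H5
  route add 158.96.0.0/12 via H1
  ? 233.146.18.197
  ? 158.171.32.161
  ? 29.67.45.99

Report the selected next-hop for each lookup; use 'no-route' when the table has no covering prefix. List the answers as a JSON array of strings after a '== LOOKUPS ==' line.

Trace:
  + 158.171.0.0/16 (H5) depth=16
  + 156.0.0.0/6 (H0) depth=6
  Q 156.0.5.115: descend 100111 ; hops seen [H0] ; pick H0
  + 158.171.32.0/20 (H4) depth=20
  + 158.96.0.0/12 (H6) depth=12
  del 158.171.0.0/16 (clear depth 16)
  + 209.177.0.0/16 (H5) depth=16
  Q 158.96.9.169: descend 100111100110 ; hops seen [H0,H6] ; pick H6
  Q 158.96.97.143: descend 100111100110 ; hops seen [H0,H6] ; pick H6
  Q 158.171.40.206: descend 10011110101010110010 ; hops seen [H0,H4] ; pick H4
  del 156.0.0.0/6 (clear depth 6)
  del 158.171.32.0/20 (clear depth 20)
  + 209.177.235.160/28 (H1) depth=28
  Q 158.96.1.167: descend 100111100110 ; hops seen [H6] ; pick H6
  Q 158.96.0.0: descend 100111100110 ; hops seen [H6] ; pick H6
  Q 158.96.0.12: descend 100111100110 ; hops seen [H6] ; pick H6
  + 233.146.21.68/32 (H4) depth=32
  + 209.177.235.0/24 (H1) depth=24
  Q 16.148.216.143: descend ε ; hops seen [∅] ; pick no-route
  Q 209.177.235.0: descend 110100011011000111101011 ; hops seen [H5,H1] ; pick H1
  + 232.0.0.0/6 (H5) depth=6
  + 158.171.32.161/32 (H3) depth=32
  del 158.96.0.0/12 (clear depth 12)
  + 233.146.0.0/16 (H6) depth=16
  + 158.109.17.128/25 (H3) depth=25
  Q 33.120.232.246: descend ε ; hops seen [∅] ; pick no-route
  + 128.0.0.0/2 (H6) depth=2
  + 128.0.0.0/1 (H2) depth=1
  Q 235.53.203.205: descend 111010 ; hops seen [H2,H5] ; pick H5
  Q 233.146.21.68: descend 11101001100100100001010101000100 ; hops seen [H2,H5,H6,H4] ; pick H4
  + 233.146.21.0/25 (H5) depth=25
  + 158.96.0.0/12 (H1) depth=12
  Q 233.146.18.197: descend 111010011001001000010 ; hops seen [H2,H5,H6] ; pick H6
  Q 158.171.32.161: descend 10011110101010110010000010100001 ; hops seen [H2,H6,H3] ; pick H3
  Q 29.67.45.99: descend ε ; hops seen [∅] ; pick no-route

== LOOKUPS ==
["H0","H6","H6","H4","H6","H6","H6","no-route","H1","no-route","H5","H4","H6","H3","no-route"]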